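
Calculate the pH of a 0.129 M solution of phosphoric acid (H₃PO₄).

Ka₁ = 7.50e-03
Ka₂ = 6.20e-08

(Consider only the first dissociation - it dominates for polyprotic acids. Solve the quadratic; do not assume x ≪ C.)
pH = 1.56

x² + Ka₁·x − Ka₁·C = 0 with Ka₁ = 7.50e-03, C = 0.129.
x = (−Ka₁ + √(Ka₁² + 4·Ka₁·C))/2 = 2.7580e-02 M, so pH = 1.56.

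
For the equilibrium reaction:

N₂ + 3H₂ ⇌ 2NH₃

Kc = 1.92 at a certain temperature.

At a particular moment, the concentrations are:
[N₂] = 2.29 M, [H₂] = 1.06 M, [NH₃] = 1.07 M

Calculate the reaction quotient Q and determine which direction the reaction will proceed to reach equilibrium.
Q = 0.420, Q < K, reaction proceeds forward (toward products)

Q = ([NH₃]^2) / ([N₂] × [H₂]^3)
  = ((1.07)^2) / ((2.29)·(1.06)^3) = 1.1449/2.7274 = 0.4198
Since Q = 0.4198 < Kc = 1.92, the reaction proceeds forward (toward products) to reach equilibrium.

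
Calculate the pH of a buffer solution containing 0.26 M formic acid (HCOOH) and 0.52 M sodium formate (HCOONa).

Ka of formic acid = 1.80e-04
pH = 4.05

pKa = -log(1.80e-04) = 3.74. pH = pKa + log([A⁻]/[HA]) = 3.74 + log(0.52/0.26)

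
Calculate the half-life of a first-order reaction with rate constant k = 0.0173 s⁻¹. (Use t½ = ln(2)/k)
40.07 s

t½ = ln(2)/k = 0.6931/0.0173 = 40.07 s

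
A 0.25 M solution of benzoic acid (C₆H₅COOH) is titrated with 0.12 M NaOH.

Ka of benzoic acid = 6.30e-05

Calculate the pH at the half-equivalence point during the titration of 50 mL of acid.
pH = pKa = 4.20

At the half-equivalence point, [HA] = [A⁻], so by Henderson–Hasselbalch pH = pKa + log(1) = pKa.
pKa = −log(6.30e-05) = 4.20.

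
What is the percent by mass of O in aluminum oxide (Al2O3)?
Mass of O in formula = 16.0 × 3 = 48 g/mol
Molar mass = 101.96 g/mol
% O = (48/101.96) × 100% = 47.08%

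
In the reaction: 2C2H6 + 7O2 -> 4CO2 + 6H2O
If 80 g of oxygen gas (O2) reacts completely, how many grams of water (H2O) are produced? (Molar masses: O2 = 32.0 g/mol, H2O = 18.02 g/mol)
Moles of O2 = 80 g ÷ 32.0 g/mol = 2.5 mol
Mole ratio: 6 mol H2O / 7 mol O2
Moles of H2O = 2.5 × (6/7) = 2.14286 mol
Mass of H2O = 2.14286 mol × 18.02 g/mol = 38.61 g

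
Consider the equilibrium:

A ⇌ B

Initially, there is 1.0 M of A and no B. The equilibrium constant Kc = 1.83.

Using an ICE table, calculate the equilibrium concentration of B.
[B] = 0.647 M

ICE: [A] = 1.0 − x, [B] = x.
Kc = x/(1.0 − x) = 1.83 ⇒ x = 1.83·1.0/(1 + 1.83) = 1.83/2.83 = 0.6466.
[B] = x = 0.647 M.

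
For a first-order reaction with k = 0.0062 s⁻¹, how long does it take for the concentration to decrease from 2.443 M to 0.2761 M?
351.65 s

From ln[A] = ln[A]₀ - k·t: t = ln([A]₀/[A])/k = ln(2.443/0.2761)/0.0062 = ln(8.8482)/0.0062 = 2.1802/0.0062 = 351.65 s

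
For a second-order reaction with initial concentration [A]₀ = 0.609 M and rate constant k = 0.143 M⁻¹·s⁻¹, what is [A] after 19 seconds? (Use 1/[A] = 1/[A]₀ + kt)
0.2294 M

1/[A] = 1/[A]₀ + k·t = 1/0.609 + (0.143)·(19) = 1.6420 + 2.7170 = 4.3590
[A] = 1/4.3590 = 0.2294 M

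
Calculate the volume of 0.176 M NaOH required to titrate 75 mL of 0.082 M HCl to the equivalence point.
V_{base} = 34.9 mL

At equivalence: moles acid = moles base.
moles HCl = 0.082 M × 0.075 L = 0.00615 mol
V_NaOH = 0.00615 mol ÷ 0.176 M = 0.03494 L = 34.9 mL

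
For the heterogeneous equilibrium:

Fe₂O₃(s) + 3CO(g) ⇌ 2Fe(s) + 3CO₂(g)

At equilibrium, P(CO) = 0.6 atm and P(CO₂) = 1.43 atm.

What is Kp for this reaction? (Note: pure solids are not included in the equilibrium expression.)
K_p = 13.538

Solids (Fe₂O₃, Fe) are excluded.
Kp = P(CO₂)³/P(CO)³ = (1.43)³/(0.6)³ = 2.924/0.216 = 13.538.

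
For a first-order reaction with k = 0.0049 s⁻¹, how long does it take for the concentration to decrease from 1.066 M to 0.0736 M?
545.52 s

From ln[A] = ln[A]₀ - k·t: t = ln([A]₀/[A])/k = ln(1.066/0.0736)/0.0049 = ln(14.4837)/0.0049 = 2.6730/0.0049 = 545.52 s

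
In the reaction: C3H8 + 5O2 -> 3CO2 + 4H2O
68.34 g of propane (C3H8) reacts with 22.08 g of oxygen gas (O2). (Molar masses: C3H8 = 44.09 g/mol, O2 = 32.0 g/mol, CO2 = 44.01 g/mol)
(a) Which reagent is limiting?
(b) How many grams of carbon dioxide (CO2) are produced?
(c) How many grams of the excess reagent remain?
(a) O2, (b) 18.22 g, (c) 62.26 g

Moles of C3H8 = 68.34 g ÷ 44.09 g/mol = 1.55001 mol
Moles of O2 = 22.08 g ÷ 32.0 g/mol = 0.69 mol
Moles ÷ coefficient: C3H8: 1.55001/1 = 1.55, O2: 0.69/5 = 0.138
(a) O2 has the smaller value, so O2 is the limiting reagent.
(b) Moles of CO2 = 0.69 mol O2 × (3/5) = 0.414 mol; mass = 0.414 mol × 44.01 g/mol = 18.22 g
(c) C3H8 consumed = 0.69 × (1/5) = 0.138 mol; remaining = 1.55001 − 0.138 = 1.41201 mol; mass = 1.41201 mol × 44.09 g/mol = 62.26 g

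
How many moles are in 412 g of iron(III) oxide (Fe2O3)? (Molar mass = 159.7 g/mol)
Moles = 412 g ÷ 159.7 g/mol = 2.58 mol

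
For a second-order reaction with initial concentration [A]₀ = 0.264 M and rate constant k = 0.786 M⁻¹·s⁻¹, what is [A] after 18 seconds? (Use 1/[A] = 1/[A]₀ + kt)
0.0558 M

1/[A] = 1/[A]₀ + k·t = 1/0.264 + (0.786)·(18) = 3.7879 + 14.1480 = 17.9359
[A] = 1/17.9359 = 0.0558 M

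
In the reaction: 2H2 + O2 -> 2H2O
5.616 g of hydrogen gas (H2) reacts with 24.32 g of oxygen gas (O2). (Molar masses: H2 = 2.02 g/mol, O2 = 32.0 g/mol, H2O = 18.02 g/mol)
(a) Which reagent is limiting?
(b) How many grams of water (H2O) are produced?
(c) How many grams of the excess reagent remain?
(a) O2, (b) 27.39 g, (c) 2.546 g

Moles of H2 = 5.616 g ÷ 2.02 g/mol = 2.7802 mol
Moles of O2 = 24.32 g ÷ 32.0 g/mol = 0.76 mol
Moles ÷ coefficient: H2: 2.7802/2 = 1.39, O2: 0.76/1 = 0.76
(a) O2 has the smaller value, so O2 is the limiting reagent.
(b) Moles of H2O = 0.76 mol O2 × (2/1) = 1.52 mol; mass = 1.52 mol × 18.02 g/mol = 27.39 g
(c) H2 consumed = 0.76 × (2/1) = 1.52 mol; remaining = 2.7802 − 1.52 = 1.2602 mol; mass = 1.2602 mol × 2.02 g/mol = 2.546 g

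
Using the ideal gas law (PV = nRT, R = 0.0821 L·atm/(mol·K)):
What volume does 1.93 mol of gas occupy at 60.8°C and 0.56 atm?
T = 60.8°C + 273.15 = 333.95 K
V = nRT/P = (1.93 × 0.0821 × 333.95) / 0.56
V = 94.49 L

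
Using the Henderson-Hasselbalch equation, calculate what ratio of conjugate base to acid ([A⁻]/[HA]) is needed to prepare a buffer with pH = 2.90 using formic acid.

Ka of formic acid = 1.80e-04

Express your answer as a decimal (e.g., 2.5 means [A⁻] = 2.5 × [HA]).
[A⁻]/[HA] = 0.143

pKa = −log(1.80e-04) = 3.7447. pH = pKa + log([A⁻]/[HA]). 2.90 = 3.7447 + log(ratio). log(ratio) = 2.90 − 3.7447 = -0.8447. ratio = 10^(-0.8447) = 0.143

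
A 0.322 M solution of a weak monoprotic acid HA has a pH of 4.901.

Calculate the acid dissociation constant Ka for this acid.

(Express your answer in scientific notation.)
K_a = 4.90e-10

[H⁺] = 10^(−pH) = 10^(−4.901) = 1.256e-05 M. For HA ⇌ H⁺ + A⁻, Ka = x²/(C − x) = (1.256e-05)²/(0.322 − 1.256e-05) = 4.90e-10.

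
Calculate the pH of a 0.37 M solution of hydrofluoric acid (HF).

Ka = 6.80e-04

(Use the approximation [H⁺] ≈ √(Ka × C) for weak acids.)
pH = 1.80

[H⁺] = √(Ka × C) = √(6.80e-04 × 0.37) = 1.5862e-02. pH = -log(1.5862e-02)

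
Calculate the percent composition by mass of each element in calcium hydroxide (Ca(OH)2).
Ca: 54.09%, O: 43.18%, H: 2.72%

Molar mass of Ca(OH)2 = 74.1 g/mol
% Ca = (1 × 40.08) / 74.1 × 100% = 40.08 / 74.1 × 100% = 54.09%
% O = (2 × 16.0) / 74.1 × 100% = 32 / 74.1 × 100% = 43.18%
% H = (2 × 1.008) / 74.1 × 100% = 2.016 / 74.1 × 100% = 2.72%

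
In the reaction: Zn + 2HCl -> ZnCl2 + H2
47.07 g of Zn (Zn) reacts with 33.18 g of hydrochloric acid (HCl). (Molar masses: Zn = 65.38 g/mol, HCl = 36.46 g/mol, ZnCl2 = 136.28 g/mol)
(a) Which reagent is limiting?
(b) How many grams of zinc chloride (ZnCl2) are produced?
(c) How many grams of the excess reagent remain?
(a) HCl, (b) 62.01 g, (c) 17.32 g

Moles of Zn = 47.07 g ÷ 65.38 g/mol = 0.719945 mol
Moles of HCl = 33.18 g ÷ 36.46 g/mol = 0.910038 mol
Moles ÷ coefficient: Zn: 0.719945/1 = 0.7199, HCl: 0.910038/2 = 0.455
(a) HCl has the smaller value, so HCl is the limiting reagent.
(b) Moles of ZnCl2 = 0.910038 mol HCl × (1/2) = 0.455019 mol; mass = 0.455019 mol × 136.28 g/mol = 62.01 g
(c) Zn consumed = 0.910038 × (1/2) = 0.455019 mol; remaining = 0.719945 − 0.455019 = 0.264926 mol; mass = 0.264926 mol × 65.38 g/mol = 17.32 g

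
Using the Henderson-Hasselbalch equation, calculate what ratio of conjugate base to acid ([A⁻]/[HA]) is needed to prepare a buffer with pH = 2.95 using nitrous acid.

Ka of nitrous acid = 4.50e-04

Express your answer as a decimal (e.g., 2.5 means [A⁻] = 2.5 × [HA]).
[A⁻]/[HA] = 0.401

pKa = −log(4.50e-04) = 3.3468. pH = pKa + log([A⁻]/[HA]). 2.95 = 3.3468 + log(ratio). log(ratio) = 2.95 − 3.3468 = -0.3968. ratio = 10^(-0.3968) = 0.401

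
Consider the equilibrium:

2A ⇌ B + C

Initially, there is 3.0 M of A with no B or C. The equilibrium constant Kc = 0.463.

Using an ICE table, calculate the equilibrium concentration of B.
[B] = 0.865 M

ICE: [A] = 3.0 − 2x, [B] = [C] = x.
Kc = x²/(3.0 − 2x)² = 0.463 ⇒ √Kc = x/(3.0 − 2x).
x = √0.463·3.0/(1 + 2√0.463) = 0.68044·3.0/2.3609 = 0.86464.
[B] = x = 0.865 M.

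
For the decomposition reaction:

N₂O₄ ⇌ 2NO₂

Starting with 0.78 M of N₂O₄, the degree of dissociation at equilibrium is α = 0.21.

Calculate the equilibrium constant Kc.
K_c = 0.1742

x = α·[A]₀ = 0.21 × 0.78 = 0.1638 M dissociated.
At eq: [N₂O₄] = 0.78 − 0.1638 = 0.6162 M; [NO₂] = 2x = 0.3276 M.
Kc = [NO₂]²/[N₂O₄] = (0.3276)²/0.6162 = 0.1742.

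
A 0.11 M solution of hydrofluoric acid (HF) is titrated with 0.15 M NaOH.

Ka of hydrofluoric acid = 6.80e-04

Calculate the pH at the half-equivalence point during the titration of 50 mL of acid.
pH = pKa = 3.17

At the half-equivalence point, [HA] = [A⁻], so by Henderson–Hasselbalch pH = pKa + log(1) = pKa.
pKa = −log(6.80e-04) = 3.17.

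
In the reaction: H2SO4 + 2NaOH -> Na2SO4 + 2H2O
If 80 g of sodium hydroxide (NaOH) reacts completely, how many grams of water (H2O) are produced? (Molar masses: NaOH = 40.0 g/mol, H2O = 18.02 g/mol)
Moles of NaOH = 80 g ÷ 40.0 g/mol = 2 mol
Mole ratio: 2 mol H2O / 2 mol NaOH
Moles of H2O = 2 × (2/2) = 2 mol
Mass of H2O = 2 mol × 18.02 g/mol = 36.04 g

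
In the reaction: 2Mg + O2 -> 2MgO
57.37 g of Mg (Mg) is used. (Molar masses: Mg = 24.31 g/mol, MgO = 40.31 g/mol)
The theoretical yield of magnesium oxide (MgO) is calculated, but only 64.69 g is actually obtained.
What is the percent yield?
Moles of Mg = 57.37 g ÷ 24.31 g/mol = 2.35993 mol
Mole ratio: 2 mol MgO / 2 mol Mg
Moles of MgO = 2.35993 × (2/2) = 2.35993 mol
Theoretical yield = 2.35993 mol × 40.31 g/mol = 95.129 g
Actual yield = 64.69 g
Percent yield = (64.69 / 95.129) × 100% = 68.0%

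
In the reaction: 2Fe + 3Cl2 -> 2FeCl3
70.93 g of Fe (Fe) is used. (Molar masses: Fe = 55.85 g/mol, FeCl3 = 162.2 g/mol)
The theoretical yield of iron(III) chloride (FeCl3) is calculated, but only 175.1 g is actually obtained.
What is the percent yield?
Moles of Fe = 70.93 g ÷ 55.85 g/mol = 1.27001 mol
Mole ratio: 2 mol FeCl3 / 2 mol Fe
Moles of FeCl3 = 1.27001 × (2/2) = 1.27001 mol
Theoretical yield = 1.27001 mol × 162.2 g/mol = 206 g
Actual yield = 175.1 g
Percent yield = (175.1 / 206) × 100% = 85.0%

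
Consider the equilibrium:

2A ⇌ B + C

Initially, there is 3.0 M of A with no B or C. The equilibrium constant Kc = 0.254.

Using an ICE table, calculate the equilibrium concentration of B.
[B] = 0.753 M

ICE: [A] = 3.0 − 2x, [B] = [C] = x.
Kc = x²/(3.0 − 2x)² = 0.254 ⇒ √Kc = x/(3.0 − 2x).
x = √0.254·3.0/(1 + 2√0.254) = 0.50398·3.0/2.008 = 0.75298.
[B] = x = 0.753 M.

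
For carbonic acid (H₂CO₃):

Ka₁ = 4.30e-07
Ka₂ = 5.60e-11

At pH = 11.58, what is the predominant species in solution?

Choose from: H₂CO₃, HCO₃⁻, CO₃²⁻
CO₃²⁻

pKa1 = 6.37, pKa2 = 10.25. Each pKa is the crossover between adjacent species; pH = 11.58 lies in the region where CO₃²⁻ predominates.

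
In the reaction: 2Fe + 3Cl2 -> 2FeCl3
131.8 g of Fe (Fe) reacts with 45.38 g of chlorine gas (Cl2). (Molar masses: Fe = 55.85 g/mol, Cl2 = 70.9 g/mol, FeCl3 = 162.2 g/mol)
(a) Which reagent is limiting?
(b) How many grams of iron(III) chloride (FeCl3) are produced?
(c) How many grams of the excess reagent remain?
(a) Cl2, (b) 69.21 g, (c) 108 g

Moles of Fe = 131.8 g ÷ 55.85 g/mol = 2.35989 mol
Moles of Cl2 = 45.38 g ÷ 70.9 g/mol = 0.640056 mol
Moles ÷ coefficient: Fe: 2.35989/2 = 1.18, Cl2: 0.640056/3 = 0.2134
(a) Cl2 has the smaller value, so Cl2 is the limiting reagent.
(b) Moles of FeCl3 = 0.640056 mol Cl2 × (2/3) = 0.426704 mol; mass = 0.426704 mol × 162.2 g/mol = 69.21 g
(c) Fe consumed = 0.640056 × (2/3) = 0.426704 mol; remaining = 2.35989 − 0.426704 = 1.93319 mol; mass = 1.93319 mol × 55.85 g/mol = 108 g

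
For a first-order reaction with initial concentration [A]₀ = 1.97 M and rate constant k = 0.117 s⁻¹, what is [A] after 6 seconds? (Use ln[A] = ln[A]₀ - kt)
0.9763 M

ln[A] = ln[A]₀ - k·t = ln(1.97) - (0.117)·(6) = 0.6780 - 0.7020 = -0.0240
[A] = e^(-0.0240) = 0.9763 M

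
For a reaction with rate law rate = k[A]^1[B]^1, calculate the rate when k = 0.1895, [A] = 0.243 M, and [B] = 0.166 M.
0.007644 M/s

rate = k·[A]^1·[B]^1 = 0.1895·(0.243)^1·(0.166)^1 = 0.1895·0.243·0.166 = 0.007644 M/s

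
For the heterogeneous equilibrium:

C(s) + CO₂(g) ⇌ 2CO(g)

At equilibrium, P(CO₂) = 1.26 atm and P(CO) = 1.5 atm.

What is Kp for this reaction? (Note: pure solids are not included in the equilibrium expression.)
K_p = 1.786

Solid C is excluded.
Kp = P(CO)²/P(CO₂) = (1.5)²/1.26 = 2.25/1.26 = 1.786.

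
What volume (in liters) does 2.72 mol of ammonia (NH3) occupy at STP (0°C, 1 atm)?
At STP, 1 mol of gas occupies 22.4 L
Volume = 2.72 mol × 22.4 L/mol = 60.93 L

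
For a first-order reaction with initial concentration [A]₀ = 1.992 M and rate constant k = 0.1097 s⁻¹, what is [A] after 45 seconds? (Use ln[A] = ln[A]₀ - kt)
0.0143 M

ln[A] = ln[A]₀ - k·t = ln(1.992) - (0.1097)·(45) = 0.6891 - 4.9365 = -4.2474
[A] = e^(-4.2474) = 0.0143 M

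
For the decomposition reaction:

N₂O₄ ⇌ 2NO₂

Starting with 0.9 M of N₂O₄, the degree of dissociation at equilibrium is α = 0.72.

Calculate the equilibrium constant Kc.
K_c = 6.6651

x = α·[A]₀ = 0.72 × 0.9 = 0.648 M dissociated.
At eq: [N₂O₄] = 0.9 − 0.648 = 0.252 M; [NO₂] = 2x = 1.296 M.
Kc = [NO₂]²/[N₂O₄] = (1.296)²/0.252 = 6.665.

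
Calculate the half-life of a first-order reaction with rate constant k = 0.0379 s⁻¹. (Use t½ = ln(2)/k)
18.29 s

t½ = ln(2)/k = 0.6931/0.0379 = 18.29 s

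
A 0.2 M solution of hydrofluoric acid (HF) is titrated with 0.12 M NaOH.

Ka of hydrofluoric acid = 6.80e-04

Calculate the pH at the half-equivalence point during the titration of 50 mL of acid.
pH = pKa = 3.17

At the half-equivalence point, [HA] = [A⁻], so by Henderson–Hasselbalch pH = pKa + log(1) = pKa.
pKa = −log(6.80e-04) = 3.17.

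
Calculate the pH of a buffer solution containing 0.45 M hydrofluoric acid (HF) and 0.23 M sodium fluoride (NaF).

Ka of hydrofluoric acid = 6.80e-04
pH = 2.88

pKa = -log(6.80e-04) = 3.17. pH = pKa + log([A⁻]/[HA]) = 3.17 + log(0.23/0.45)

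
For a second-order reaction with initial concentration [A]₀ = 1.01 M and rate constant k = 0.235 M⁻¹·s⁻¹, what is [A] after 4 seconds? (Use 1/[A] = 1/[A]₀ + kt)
0.5181 M

1/[A] = 1/[A]₀ + k·t = 1/1.01 + (0.235)·(4) = 0.9901 + 0.9400 = 1.9301
[A] = 1/1.9301 = 0.5181 M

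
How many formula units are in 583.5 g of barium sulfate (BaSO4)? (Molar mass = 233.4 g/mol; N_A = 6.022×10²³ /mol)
Moles = 583.5 g ÷ 233.4 g/mol = 2.5 mol
Formula units = 2.5 mol × 6.022×10²³ /mol = 1.506e+24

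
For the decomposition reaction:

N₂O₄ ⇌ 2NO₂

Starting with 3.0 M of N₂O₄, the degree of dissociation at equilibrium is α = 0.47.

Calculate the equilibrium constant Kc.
K_c = 5.0015

x = α·[A]₀ = 0.47 × 3.0 = 1.41 M dissociated.
At eq: [N₂O₄] = 3.0 − 1.41 = 1.59 M; [NO₂] = 2x = 2.82 M.
Kc = [NO₂]²/[N₂O₄] = (2.82)²/1.59 = 5.002.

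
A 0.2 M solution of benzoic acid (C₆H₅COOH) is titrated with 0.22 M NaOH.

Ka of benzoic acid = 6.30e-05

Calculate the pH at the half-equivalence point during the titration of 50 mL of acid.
pH = pKa = 4.20

At the half-equivalence point, [HA] = [A⁻], so by Henderson–Hasselbalch pH = pKa + log(1) = pKa.
pKa = −log(6.30e-05) = 4.20.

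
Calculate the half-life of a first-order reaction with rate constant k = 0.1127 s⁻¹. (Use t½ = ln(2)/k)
6.15 s

t½ = ln(2)/k = 0.6931/0.1127 = 6.15 s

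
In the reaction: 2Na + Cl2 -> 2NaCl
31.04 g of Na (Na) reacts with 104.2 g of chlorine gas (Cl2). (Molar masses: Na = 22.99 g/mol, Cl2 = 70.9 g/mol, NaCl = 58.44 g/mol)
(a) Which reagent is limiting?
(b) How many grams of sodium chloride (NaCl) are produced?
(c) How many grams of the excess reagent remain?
(a) Na, (b) 78.9 g, (c) 56.34 g

Moles of Na = 31.04 g ÷ 22.99 g/mol = 1.35015 mol
Moles of Cl2 = 104.2 g ÷ 70.9 g/mol = 1.46968 mol
Moles ÷ coefficient: Na: 1.35015/2 = 0.6751, Cl2: 1.46968/1 = 1.47
(a) Na has the smaller value, so Na is the limiting reagent.
(b) Moles of NaCl = 1.35015 mol Na × (2/2) = 1.35015 mol; mass = 1.35015 mol × 58.44 g/mol = 78.9 g
(c) Cl2 consumed = 1.35015 × (1/2) = 0.675076 mol; remaining = 1.46968 − 0.675076 = 0.794599 mol; mass = 0.794599 mol × 70.9 g/mol = 56.34 g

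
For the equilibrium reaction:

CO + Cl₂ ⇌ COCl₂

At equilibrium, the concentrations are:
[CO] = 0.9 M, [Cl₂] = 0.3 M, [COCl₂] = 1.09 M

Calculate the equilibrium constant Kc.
K_c = 4.0370

Kc = ([COCl₂]) / ([CO] × [Cl₂])
   = ((1.09)) / ((0.9)·(0.3))
   = 1.09 / 0.27 = 4.0370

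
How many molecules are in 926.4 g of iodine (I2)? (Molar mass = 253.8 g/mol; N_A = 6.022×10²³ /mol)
Moles = 926.4 g ÷ 253.8 g/mol = 3.65012 mol
Molecules = 3.65012 mol × 6.022×10²³ /mol = 2.198e+24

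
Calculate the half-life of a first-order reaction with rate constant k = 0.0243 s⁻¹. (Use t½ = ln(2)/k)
28.52 s

t½ = ln(2)/k = 0.6931/0.0243 = 28.52 s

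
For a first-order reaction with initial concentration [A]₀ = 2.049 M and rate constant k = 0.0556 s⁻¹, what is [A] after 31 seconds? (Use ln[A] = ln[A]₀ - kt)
0.3656 M

ln[A] = ln[A]₀ - k·t = ln(2.049) - (0.0556)·(31) = 0.7174 - 1.7236 = -1.0062
[A] = e^(-1.0062) = 0.3656 M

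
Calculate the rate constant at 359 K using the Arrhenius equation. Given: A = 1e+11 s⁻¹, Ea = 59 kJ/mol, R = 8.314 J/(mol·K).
2.60e+02 s⁻¹

k = A·exp(-Ea/(R·T)) = 1e+11·exp(-59000/(8.314·359)) = 1e+11·exp(-19.7673) = 1e+11·2.6012e-09 = 2.60e+02 s⁻¹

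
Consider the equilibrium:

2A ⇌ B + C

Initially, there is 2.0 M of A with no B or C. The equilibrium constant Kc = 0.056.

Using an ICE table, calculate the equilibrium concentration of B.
[B] = 0.321 M

ICE: [A] = 2.0 − 2x, [B] = [C] = x.
Kc = x²/(2.0 − 2x)² = 0.056 ⇒ √Kc = x/(2.0 − 2x).
x = √0.056·2.0/(1 + 2√0.056) = 0.23664·2.0/1.4733 = 0.32125.
[B] = x = 0.321 M.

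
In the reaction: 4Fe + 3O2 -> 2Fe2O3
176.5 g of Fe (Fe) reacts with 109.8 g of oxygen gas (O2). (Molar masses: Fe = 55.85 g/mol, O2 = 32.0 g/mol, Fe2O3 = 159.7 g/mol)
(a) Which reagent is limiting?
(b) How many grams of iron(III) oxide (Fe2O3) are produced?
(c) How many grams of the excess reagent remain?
(a) Fe, (b) 252.3 g, (c) 33.95 g

Moles of Fe = 176.5 g ÷ 55.85 g/mol = 3.16025 mol
Moles of O2 = 109.8 g ÷ 32.0 g/mol = 3.43125 mol
Moles ÷ coefficient: Fe: 3.16025/4 = 0.7901, O2: 3.43125/3 = 1.144
(a) Fe has the smaller value, so Fe is the limiting reagent.
(b) Moles of Fe2O3 = 3.16025 mol Fe × (2/4) = 1.58013 mol; mass = 1.58013 mol × 159.7 g/mol = 252.3 g
(c) O2 consumed = 3.16025 × (3/4) = 2.37019 mol; remaining = 3.43125 − 2.37019 = 1.06106 mol; mass = 1.06106 mol × 32.0 g/mol = 33.95 g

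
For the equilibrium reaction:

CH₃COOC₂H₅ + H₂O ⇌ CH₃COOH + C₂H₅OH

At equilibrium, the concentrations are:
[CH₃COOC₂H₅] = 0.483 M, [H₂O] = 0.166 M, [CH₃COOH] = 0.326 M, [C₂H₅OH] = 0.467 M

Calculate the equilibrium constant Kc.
K_c = 1.8988

Kc = ([CH₃COOH] × [C₂H₅OH]) / ([CH₃COOC₂H₅] × [H₂O])
   = ((0.326)·(0.467)) / ((0.483)·(0.166))
   = 0.15224 / 0.080178 = 1.8988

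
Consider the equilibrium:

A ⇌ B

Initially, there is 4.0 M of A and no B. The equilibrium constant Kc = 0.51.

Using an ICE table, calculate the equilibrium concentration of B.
[B] = 1.351 M

ICE: [A] = 4.0 − x, [B] = x.
Kc = x/(4.0 − x) = 0.51 ⇒ x = 0.51·4.0/(1 + 0.51) = 2.04/1.51 = 1.351.
[B] = x = 1.351 M.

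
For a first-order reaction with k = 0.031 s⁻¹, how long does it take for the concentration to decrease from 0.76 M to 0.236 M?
37.73 s

From ln[A] = ln[A]₀ - k·t: t = ln([A]₀/[A])/k = ln(0.76/0.236)/0.031 = ln(3.2203)/0.031 = 1.1695/0.031 = 37.73 s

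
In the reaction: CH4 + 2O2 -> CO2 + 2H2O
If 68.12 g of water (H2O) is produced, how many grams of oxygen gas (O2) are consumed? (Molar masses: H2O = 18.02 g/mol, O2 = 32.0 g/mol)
Moles of H2O = 68.12 g ÷ 18.02 g/mol = 3.78024 mol
Mole ratio: 2 mol O2 / 2 mol H2O
Moles of O2 = 3.78024 × (2/2) = 3.78024 mol
Mass of O2 = 3.78024 mol × 32.0 g/mol = 121 g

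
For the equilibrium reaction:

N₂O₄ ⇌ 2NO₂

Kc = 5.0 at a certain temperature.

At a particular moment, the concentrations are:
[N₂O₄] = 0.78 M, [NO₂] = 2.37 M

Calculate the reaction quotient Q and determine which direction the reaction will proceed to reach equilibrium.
Q = 7.201, Q > K, reaction proceeds reverse (toward reactants)

Q = ([NO₂]^2) / ([N₂O₄])
  = ((2.37)^2) / ((0.78)) = 5.6169/0.78 = 7.201
Since Q = 7.201 > Kc = 5.0, the reaction proceeds reverse (toward reactants) to reach equilibrium.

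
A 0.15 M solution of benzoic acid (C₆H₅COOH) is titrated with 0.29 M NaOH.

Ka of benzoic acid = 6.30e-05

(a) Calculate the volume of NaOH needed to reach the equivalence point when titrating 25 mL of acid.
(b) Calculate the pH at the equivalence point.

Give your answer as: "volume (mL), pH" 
V = 12.9 mL, pH = 8.60

(a) At equivalence: moles acid = moles base.
moles acid = 0.15 × 0.025 = 0.00375 mol; V_NaOH = 0.00375/0.29 = 0.01293 L = 12.9 mL.
(b) At equivalence, all acid → conjugate base A⁻ at [A⁻] = 0.00375/0.03793 = 0.09886 M.
Kb = Kw/Ka = 1.0e-14/6.30e-05 = 1.587e-10; [OH⁻] = √(Kb·[A⁻]) = 3.961e-06; pOH = 5.40; pH = 14 − pOH = 8.60.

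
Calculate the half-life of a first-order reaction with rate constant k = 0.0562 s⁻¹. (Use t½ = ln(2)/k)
12.33 s

t½ = ln(2)/k = 0.6931/0.0562 = 12.33 s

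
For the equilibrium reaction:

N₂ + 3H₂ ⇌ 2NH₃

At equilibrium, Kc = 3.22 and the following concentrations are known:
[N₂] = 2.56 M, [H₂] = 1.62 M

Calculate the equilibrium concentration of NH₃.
[NH₃] = 5.9200 M

Kc = ([NH₃]^2) / ([N₂] × [H₂]^3) = 3.22
[NH₃]^2 = Kc · (reactant terms)/(other product terms) = 3.22 · 10.884 / 1 = 35.046
[NH₃] = (35.046)^(1/2) = 5.9200 M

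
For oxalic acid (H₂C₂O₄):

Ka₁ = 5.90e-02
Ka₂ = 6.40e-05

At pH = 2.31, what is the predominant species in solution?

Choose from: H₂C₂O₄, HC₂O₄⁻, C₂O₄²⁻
HC₂O₄⁻

pKa1 = 1.23, pKa2 = 4.19. Each pKa is the crossover between adjacent species; pH = 2.31 lies in the region where HC₂O₄⁻ predominates.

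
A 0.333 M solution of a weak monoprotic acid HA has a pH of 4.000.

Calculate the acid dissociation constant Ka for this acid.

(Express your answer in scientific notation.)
K_a = 3.00e-08

[H⁺] = 10^(−pH) = 10^(−4.000) = 1.000e-04 M. For HA ⇌ H⁺ + A⁻, Ka = x²/(C − x) = (1.000e-04)²/(0.333 − 1.000e-04) = 3.00e-08.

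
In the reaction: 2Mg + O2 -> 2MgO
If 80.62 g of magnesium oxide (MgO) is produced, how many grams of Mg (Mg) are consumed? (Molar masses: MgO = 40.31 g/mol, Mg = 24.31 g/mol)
Moles of MgO = 80.62 g ÷ 40.31 g/mol = 2 mol
Mole ratio: 2 mol Mg / 2 mol MgO
Moles of Mg = 2 × (2/2) = 2 mol
Mass of Mg = 2 mol × 24.31 g/mol = 48.62 g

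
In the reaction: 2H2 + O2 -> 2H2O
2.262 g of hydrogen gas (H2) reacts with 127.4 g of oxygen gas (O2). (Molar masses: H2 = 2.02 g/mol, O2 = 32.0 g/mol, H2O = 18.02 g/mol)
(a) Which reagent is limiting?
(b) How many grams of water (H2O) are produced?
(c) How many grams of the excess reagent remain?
(a) H2, (b) 20.18 g, (c) 109.5 g

Moles of H2 = 2.262 g ÷ 2.02 g/mol = 1.1198 mol
Moles of O2 = 127.4 g ÷ 32.0 g/mol = 3.98125 mol
Moles ÷ coefficient: H2: 1.1198/2 = 0.5599, O2: 3.98125/1 = 3.981
(a) H2 has the smaller value, so H2 is the limiting reagent.
(b) Moles of H2O = 1.1198 mol H2 × (2/2) = 1.1198 mol; mass = 1.1198 mol × 18.02 g/mol = 20.18 g
(c) O2 consumed = 1.1198 × (1/2) = 0.559901 mol; remaining = 3.98125 − 0.559901 = 3.42135 mol; mass = 3.42135 mol × 32.0 g/mol = 109.5 g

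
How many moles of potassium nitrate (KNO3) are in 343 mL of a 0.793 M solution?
Moles = Molarity × Volume (L)
Moles = 0.793 M × 0.343 L = 0.272 mol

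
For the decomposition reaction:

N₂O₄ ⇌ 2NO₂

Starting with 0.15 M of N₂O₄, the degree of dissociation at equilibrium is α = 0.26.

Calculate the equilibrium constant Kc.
K_c = 0.0548

x = α·[A]₀ = 0.26 × 0.15 = 0.039 M dissociated.
At eq: [N₂O₄] = 0.15 − 0.039 = 0.111 M; [NO₂] = 2x = 0.078 M.
Kc = [NO₂]²/[N₂O₄] = (0.078)²/0.111 = 0.05481.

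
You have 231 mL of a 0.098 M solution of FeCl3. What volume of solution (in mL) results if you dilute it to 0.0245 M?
Using M₁V₁ = M₂V₂:
0.098 × 231 = 0.0245 × V₂
V₂ = (0.098 × 231) / 0.0245 = 924 mL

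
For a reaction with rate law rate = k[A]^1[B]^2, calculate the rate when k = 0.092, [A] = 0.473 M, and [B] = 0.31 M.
0.004182 M/s

rate = k·[A]^1·[B]^2 = 0.092·(0.473)^1·(0.31)^2 = 0.092·0.473·0.0961 = 0.004182 M/s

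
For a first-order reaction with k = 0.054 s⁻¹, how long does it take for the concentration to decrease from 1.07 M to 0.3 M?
23.55 s

From ln[A] = ln[A]₀ - k·t: t = ln([A]₀/[A])/k = ln(1.07/0.3)/0.054 = ln(3.5667)/0.054 = 1.2716/0.054 = 23.55 s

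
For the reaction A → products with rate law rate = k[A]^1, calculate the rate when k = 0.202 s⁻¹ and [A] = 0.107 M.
0.02161 M/s

rate = k·[A]^1 = 0.202·(0.107)^1 = 0.202·0.107 = 0.02161 M/s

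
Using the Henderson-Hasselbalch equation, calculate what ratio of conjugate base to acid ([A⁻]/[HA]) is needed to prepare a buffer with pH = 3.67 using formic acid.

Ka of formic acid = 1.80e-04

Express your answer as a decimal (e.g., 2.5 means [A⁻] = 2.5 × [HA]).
[A⁻]/[HA] = 0.842

pKa = −log(1.80e-04) = 3.7447. pH = pKa + log([A⁻]/[HA]). 3.67 = 3.7447 + log(ratio). log(ratio) = 3.67 − 3.7447 = -0.0747. ratio = 10^(-0.0747) = 0.842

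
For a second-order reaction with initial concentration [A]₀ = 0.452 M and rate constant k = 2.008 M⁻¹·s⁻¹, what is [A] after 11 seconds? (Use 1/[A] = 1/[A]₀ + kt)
0.0412 M

1/[A] = 1/[A]₀ + k·t = 1/0.452 + (2.008)·(11) = 2.2124 + 22.0880 = 24.3004
[A] = 1/24.3004 = 0.0412 M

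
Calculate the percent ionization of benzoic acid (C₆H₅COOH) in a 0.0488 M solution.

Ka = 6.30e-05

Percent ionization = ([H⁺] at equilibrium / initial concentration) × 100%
Percent ionization = 3.53%

Let x = [H⁺]. Ka = x²/(C - x) ⇒ x² + (6.30e-05)x - (6.30e-05)(0.0488) = 0. x = 1.7222e-03. Percent = (1.7222e-03/0.0488) × 100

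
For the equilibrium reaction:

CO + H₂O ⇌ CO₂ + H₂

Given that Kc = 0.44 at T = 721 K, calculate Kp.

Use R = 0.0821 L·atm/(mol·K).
K_p = 0.4400

Δn = (moles gaseous products) − (moles gaseous reactants) = 0
T = 721 K; RT = 0.0821 × 721 = 59.1941
Kp = Kc·(RT)^Δn = 0.44 × (59.1941)^0 = 0.44 × 1 = 0.4400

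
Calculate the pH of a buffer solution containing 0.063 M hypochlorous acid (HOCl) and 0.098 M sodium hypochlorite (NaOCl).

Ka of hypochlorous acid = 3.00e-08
pH = 7.71

pKa = -log(3.00e-08) = 7.52. pH = pKa + log([A⁻]/[HA]) = 7.52 + log(0.098/0.063)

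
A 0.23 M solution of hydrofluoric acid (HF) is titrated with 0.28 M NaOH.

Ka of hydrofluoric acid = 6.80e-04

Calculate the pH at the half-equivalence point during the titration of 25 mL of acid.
pH = pKa = 3.17

At the half-equivalence point, [HA] = [A⁻], so by Henderson–Hasselbalch pH = pKa + log(1) = pKa.
pKa = −log(6.80e-04) = 3.17.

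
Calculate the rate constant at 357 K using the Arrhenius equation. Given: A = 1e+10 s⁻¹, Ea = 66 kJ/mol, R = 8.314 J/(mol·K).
2.20e+00 s⁻¹

k = A·exp(-Ea/(R·T)) = 1e+10·exp(-66000/(8.314·357)) = 1e+10·exp(-22.2365) = 1e+10·2.2020e-10 = 2.20e+00 s⁻¹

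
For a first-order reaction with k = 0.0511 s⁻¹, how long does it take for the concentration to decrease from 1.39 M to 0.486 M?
20.56 s

From ln[A] = ln[A]₀ - k·t: t = ln([A]₀/[A])/k = ln(1.39/0.486)/0.0511 = ln(2.8601)/0.0511 = 1.0509/0.0511 = 20.56 s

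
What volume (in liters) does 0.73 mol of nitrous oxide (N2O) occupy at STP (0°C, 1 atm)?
At STP, 1 mol of gas occupies 22.4 L
Volume = 0.73 mol × 22.4 L/mol = 16.35 L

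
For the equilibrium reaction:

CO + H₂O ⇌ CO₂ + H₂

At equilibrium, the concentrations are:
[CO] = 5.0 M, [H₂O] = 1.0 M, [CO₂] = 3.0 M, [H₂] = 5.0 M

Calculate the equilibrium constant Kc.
K_c = 3.0000

Kc = ([CO₂] × [H₂]) / ([CO] × [H₂O])
   = ((3.0)·(5.0)) / ((5.0)·(1.0))
   = 15 / 5 = 3.0000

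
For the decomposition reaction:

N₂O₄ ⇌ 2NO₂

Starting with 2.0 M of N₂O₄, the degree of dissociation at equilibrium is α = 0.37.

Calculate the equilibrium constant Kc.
K_c = 1.7384

x = α·[A]₀ = 0.37 × 2.0 = 0.74 M dissociated.
At eq: [N₂O₄] = 2.0 − 0.74 = 1.26 M; [NO₂] = 2x = 1.48 M.
Kc = [NO₂]²/[N₂O₄] = (1.48)²/1.26 = 1.738.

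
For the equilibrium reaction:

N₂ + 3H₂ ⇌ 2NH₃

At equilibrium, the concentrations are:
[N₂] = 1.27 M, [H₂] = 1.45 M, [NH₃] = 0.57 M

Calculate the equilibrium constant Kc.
K_c = 0.0839

Kc = ([NH₃]^2) / ([N₂] × [H₂]^3)
   = ((0.57)^2) / ((1.27)·(1.45)^3)
   = 0.3249 / 3.8718 = 0.0839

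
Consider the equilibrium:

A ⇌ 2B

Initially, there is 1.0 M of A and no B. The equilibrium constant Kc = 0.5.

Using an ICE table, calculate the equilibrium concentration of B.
[B] = 0.593 M

ICE: [A] = 1.0 − x, [B] = 2x.
Kc = (2x)²/(1.0 − x) = 0.5 ⇒ 4x² + 0.5x − 0.5 = 0.
x = (−0.5 + √(0.5² + 4·4·0.5))/(2·4) = (−0.5 + √8.25)/8 = 0.29654.
[B] = 2x = 0.593 M.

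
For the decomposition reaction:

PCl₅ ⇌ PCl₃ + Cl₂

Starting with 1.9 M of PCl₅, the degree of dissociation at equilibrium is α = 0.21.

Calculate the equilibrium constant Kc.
K_c = 0.1061

x = α·[A]₀ = 0.21 × 1.9 = 0.399 M dissociated.
At eq: [PCl₅] = 1.9 − 0.399 = 1.501 M; [PCl₃] = [Cl₂] = x = 0.399 M.
Kc = [PCl₃][Cl₂]/[PCl₅] = (0.399)²/1.501 = 0.1061.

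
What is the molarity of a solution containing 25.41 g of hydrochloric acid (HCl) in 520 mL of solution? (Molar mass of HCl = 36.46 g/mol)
Moles of HCl = 25.41 g ÷ 36.46 g/mol = 0.696928 mol
Volume = 520 mL = 0.52 L
Molarity = 0.696928 mol ÷ 0.52 L = 1.34 M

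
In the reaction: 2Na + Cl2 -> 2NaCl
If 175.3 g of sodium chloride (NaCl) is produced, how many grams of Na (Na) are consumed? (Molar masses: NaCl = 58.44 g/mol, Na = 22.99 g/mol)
Moles of NaCl = 175.3 g ÷ 58.44 g/mol = 2.99966 mol
Mole ratio: 2 mol Na / 2 mol NaCl
Moles of Na = 2.99966 × (2/2) = 2.99966 mol
Mass of Na = 2.99966 mol × 22.99 g/mol = 68.96 g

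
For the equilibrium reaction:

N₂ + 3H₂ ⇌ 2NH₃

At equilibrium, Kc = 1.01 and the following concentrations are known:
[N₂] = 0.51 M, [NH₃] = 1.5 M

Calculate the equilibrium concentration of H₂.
[H₂] = 1.6347 M

Kc = ([NH₃]^2) / ([N₂] × [H₂]^3) = 1.01
[H₂]^3 = (product terms)/(Kc · other reactant terms) = 2.25 / (1.01 · 0.51) = 4.3681
[H₂] = (4.3681)^(1/3) = 1.6347 M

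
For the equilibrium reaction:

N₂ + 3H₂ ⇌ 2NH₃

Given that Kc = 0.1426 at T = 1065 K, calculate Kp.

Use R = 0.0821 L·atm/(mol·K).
K_p = 1.87e-05

Δn = (moles gaseous products) − (moles gaseous reactants) = -2
T = 1065 K; RT = 0.0821 × 1065 = 87.4365
Kp = Kc·(RT)^Δn = 0.1426 × (87.4365)^-2 = 0.1426 × 0.000130802 = 1.87e-05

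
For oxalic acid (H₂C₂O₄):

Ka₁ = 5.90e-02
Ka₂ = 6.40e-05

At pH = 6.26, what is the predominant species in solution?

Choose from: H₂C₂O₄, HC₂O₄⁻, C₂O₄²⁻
C₂O₄²⁻

pKa1 = 1.23, pKa2 = 4.19. Each pKa is the crossover between adjacent species; pH = 6.26 lies in the region where C₂O₄²⁻ predominates.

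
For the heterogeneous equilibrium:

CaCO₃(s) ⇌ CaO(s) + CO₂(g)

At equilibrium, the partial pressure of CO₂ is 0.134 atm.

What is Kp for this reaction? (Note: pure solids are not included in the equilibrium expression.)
K_p = 0.134

Solids (CaCO₃, CaO) have activity 1 and are excluded.
Kp = P(CO₂) = 0.134.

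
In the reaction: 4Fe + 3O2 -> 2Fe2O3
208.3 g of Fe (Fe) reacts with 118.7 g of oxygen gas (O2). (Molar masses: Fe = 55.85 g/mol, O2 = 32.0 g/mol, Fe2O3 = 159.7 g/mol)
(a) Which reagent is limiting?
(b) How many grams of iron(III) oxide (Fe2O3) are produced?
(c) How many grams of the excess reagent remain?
(a) Fe, (b) 297.8 g, (c) 29.19 g

Moles of Fe = 208.3 g ÷ 55.85 g/mol = 3.72963 mol
Moles of O2 = 118.7 g ÷ 32.0 g/mol = 3.70938 mol
Moles ÷ coefficient: Fe: 3.72963/4 = 0.9324, O2: 3.70938/3 = 1.236
(a) Fe has the smaller value, so Fe is the limiting reagent.
(b) Moles of Fe2O3 = 3.72963 mol Fe × (2/4) = 1.86482 mol; mass = 1.86482 mol × 159.7 g/mol = 297.8 g
(c) O2 consumed = 3.72963 × (3/4) = 2.79722 mol; remaining = 3.70938 − 2.79722 = 0.91215 mol; mass = 0.91215 mol × 32.0 g/mol = 29.19 g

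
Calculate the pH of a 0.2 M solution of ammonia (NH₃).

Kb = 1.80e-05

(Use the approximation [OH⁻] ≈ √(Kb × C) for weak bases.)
pH = 11.28

[OH⁻] = √(Kb × C) = √(1.80e-05 × 0.2) = 1.8974e-03. pOH = 2.72, pH = 14 - pOH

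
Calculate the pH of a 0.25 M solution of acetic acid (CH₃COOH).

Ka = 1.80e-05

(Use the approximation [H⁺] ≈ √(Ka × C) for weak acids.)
pH = 2.67

[H⁺] = √(Ka × C) = √(1.80e-05 × 0.25) = 2.1213e-03. pH = -log(2.1213e-03)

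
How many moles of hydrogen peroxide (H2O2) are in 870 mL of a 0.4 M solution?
Moles = Molarity × Volume (L)
Moles = 0.4 M × 0.87 L = 0.348 mol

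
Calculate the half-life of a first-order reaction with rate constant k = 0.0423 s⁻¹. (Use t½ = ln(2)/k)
16.39 s

t½ = ln(2)/k = 0.6931/0.0423 = 16.39 s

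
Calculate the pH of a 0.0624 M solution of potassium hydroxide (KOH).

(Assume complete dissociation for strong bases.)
pH = 12.80

[OH⁻] = 0.0624 M for strong base. pOH = -log[OH⁻] = 1.20, pH = 14 - pOH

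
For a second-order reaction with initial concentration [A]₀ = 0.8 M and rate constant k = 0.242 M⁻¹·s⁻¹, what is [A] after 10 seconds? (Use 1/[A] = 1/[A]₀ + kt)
0.2725 M

1/[A] = 1/[A]₀ + k·t = 1/0.8 + (0.242)·(10) = 1.2500 + 2.4200 = 3.6700
[A] = 1/3.6700 = 0.2725 M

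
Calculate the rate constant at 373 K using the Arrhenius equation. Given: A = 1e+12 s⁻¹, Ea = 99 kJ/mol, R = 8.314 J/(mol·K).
1.37e-02 s⁻¹

k = A·exp(-Ea/(R·T)) = 1e+12·exp(-99000/(8.314·373)) = 1e+12·exp(-31.9239) = 1e+12·1.3665e-14 = 1.37e-02 s⁻¹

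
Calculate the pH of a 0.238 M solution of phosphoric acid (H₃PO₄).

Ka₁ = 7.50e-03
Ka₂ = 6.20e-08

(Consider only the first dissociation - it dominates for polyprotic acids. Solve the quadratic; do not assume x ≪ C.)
pH = 1.41

x² + Ka₁·x − Ka₁·C = 0 with Ka₁ = 7.50e-03, C = 0.238.
x = (−Ka₁ + √(Ka₁² + 4·Ka₁·C))/2 = 3.8665e-02 M, so pH = 1.41.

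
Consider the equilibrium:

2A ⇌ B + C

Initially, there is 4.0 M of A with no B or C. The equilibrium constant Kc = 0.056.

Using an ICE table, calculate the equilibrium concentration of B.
[B] = 0.642 M

ICE: [A] = 4.0 − 2x, [B] = [C] = x.
Kc = x²/(4.0 − 2x)² = 0.056 ⇒ √Kc = x/(4.0 − 2x).
x = √0.056·4.0/(1 + 2√0.056) = 0.23664·4.0/1.4733 = 0.64249.
[B] = x = 0.642 M.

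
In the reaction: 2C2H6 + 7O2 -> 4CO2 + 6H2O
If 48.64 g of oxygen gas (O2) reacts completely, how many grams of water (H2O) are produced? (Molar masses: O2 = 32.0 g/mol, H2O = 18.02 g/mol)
Moles of O2 = 48.64 g ÷ 32.0 g/mol = 1.52 mol
Mole ratio: 6 mol H2O / 7 mol O2
Moles of H2O = 1.52 × (6/7) = 1.30286 mol
Mass of H2O = 1.30286 mol × 18.02 g/mol = 23.48 g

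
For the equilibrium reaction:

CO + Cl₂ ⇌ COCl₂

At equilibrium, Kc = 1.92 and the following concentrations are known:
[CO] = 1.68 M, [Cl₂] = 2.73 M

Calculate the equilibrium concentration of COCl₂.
[COCl₂] = 8.8059 M

Kc = ([COCl₂]) / ([CO] × [Cl₂]) = 1.92
[COCl₂]^1 = Kc · (reactant terms)/(other product terms) = 1.92 · 4.5864 / 1 = 8.8059
[COCl₂] = 8.8059 M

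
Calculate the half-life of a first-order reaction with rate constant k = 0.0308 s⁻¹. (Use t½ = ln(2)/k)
22.50 s

t½ = ln(2)/k = 0.6931/0.0308 = 22.50 s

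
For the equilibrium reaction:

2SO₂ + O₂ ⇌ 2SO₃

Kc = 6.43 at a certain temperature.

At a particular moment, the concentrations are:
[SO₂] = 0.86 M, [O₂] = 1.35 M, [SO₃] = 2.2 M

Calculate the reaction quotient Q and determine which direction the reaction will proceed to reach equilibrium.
Q = 4.847, Q < K, reaction proceeds forward (toward products)

Q = ([SO₃]^2) / ([SO₂]^2 × [O₂])
  = ((2.2)^2) / ((0.86)^2·(1.35)) = 4.84/0.99846 = 4.847
Since Q = 4.847 < Kc = 6.43, the reaction proceeds forward (toward products) to reach equilibrium.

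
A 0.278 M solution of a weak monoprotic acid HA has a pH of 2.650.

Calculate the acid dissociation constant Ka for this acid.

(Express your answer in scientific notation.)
K_a = 1.82e-05

[H⁺] = 10^(−pH) = 10^(−2.650) = 2.239e-03 M. For HA ⇌ H⁺ + A⁻, Ka = x²/(C − x) = (2.239e-03)²/(0.278 − 2.239e-03) = 1.82e-05.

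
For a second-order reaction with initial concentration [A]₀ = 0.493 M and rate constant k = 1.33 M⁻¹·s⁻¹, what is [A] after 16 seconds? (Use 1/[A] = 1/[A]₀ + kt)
0.0429 M

1/[A] = 1/[A]₀ + k·t = 1/0.493 + (1.33)·(16) = 2.0284 + 21.2800 = 23.3084
[A] = 1/23.3084 = 0.0429 M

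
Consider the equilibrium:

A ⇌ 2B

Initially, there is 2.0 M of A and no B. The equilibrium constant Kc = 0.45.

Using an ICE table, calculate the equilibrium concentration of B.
[B] = 0.843 M

ICE: [A] = 2.0 − x, [B] = 2x.
Kc = (2x)²/(2.0 − x) = 0.45 ⇒ 4x² + 0.45x − 0.9 = 0.
x = (−0.45 + √(0.45² + 4·4·0.9))/(2·4) = (−0.45 + √14.603)/8 = 0.42142.
[B] = 2x = 0.843 M.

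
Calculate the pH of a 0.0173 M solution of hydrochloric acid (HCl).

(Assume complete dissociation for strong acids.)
pH = 1.76

[H⁺] = 0.0173 M for strong acid. pH = -log[H⁺] = -log(0.0173)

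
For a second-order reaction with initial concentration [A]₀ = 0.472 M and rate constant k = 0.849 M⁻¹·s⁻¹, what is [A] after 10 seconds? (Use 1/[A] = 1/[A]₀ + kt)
0.0943 M

1/[A] = 1/[A]₀ + k·t = 1/0.472 + (0.849)·(10) = 2.1186 + 8.4900 = 10.6086
[A] = 1/10.6086 = 0.0943 M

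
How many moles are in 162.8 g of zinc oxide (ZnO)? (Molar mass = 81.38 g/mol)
Moles = 162.8 g ÷ 81.38 g/mol = 2 mol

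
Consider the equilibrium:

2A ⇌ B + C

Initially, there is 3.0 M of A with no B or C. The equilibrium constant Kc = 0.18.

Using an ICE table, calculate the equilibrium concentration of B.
[B] = 0.689 M

ICE: [A] = 3.0 − 2x, [B] = [C] = x.
Kc = x²/(3.0 − 2x)² = 0.18 ⇒ √Kc = x/(3.0 − 2x).
x = √0.18·3.0/(1 + 2√0.18) = 0.42426·3.0/1.8485 = 0.68854.
[B] = x = 0.689 M.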